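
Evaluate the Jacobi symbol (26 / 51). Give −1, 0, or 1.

Pull out 2: since 51 ≡ 3 (mod 8), (2/51) = -1.
Reciprocity: 13 ≡ 1 and 51 ≡ 3 (mod 4), so (13/51) = +(51/13).
Reduce top mod 13: now compute (12/13).
Pull out 2^2: since 13 ≡ 5 (mod 8), (2/13) = -1, so (2/13)^2 = +1.
Reciprocity: 3 ≡ 3 and 13 ≡ 1 (mod 4), so (3/13) = +(13/3).
Reduce top mod 3: now compute (1/3).
Reached (1/3) = 1. Collecting the sign flips along the way, the symbol is -1.

-1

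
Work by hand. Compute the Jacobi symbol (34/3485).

Pull out 2: since 3485 ≡ 5 (mod 8), (2/3485) = -1.
Reciprocity: 17 ≡ 1 and 3485 ≡ 1 (mod 4), so (17/3485) = +(3485/17).
Reduce top mod 17: now compute (0/17).
Top reduces to 0: gcd > 1, so the symbol is 0.

0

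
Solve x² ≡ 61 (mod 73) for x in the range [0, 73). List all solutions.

73 ≡ 1 (mod 4), so we find a root by search.
Trying successive values, 34² = 1156 ≡ 61 (mod 73). The other root is 73 − 34 = 39.

34, 39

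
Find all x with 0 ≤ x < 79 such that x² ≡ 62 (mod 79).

Since 79 ≡ 3 (mod 4), a square root of 62 is 62^((79+1)/4) = 62^20 mod 79.
Repeated squaring: 62^2≡52, 62^4≡18, 62^8≡8, 62^16≡64 (mod 79).
62^20 = 62^(16+4) ≡ 46 (mod 79).
Check: 46² = 2116 ≡ 62 (mod 79). The two roots are 33 and 46.

33, 46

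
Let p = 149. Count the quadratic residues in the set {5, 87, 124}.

(5/149) = +1 → QR.
(87/149) = -1 → non-residue.
(124/149) = +1 → QR.
Total quadratic residues among the 3: 2.

2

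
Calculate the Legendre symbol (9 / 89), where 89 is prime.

1

Euler's criterion: (9/89) ≡ 9^44 (mod 89).
9^2 ≡ 81 (mod 89)
9^4 ≡ 64 (mod 89)
9^8 ≡ 2 (mod 89)
9^16 ≡ 4 (mod 89)
9^32 ≡ 16 (mod 89)
9^44 = 9^(32+8+4) ≡ 1 (mod 89).
Result is 1, so (9/89) = 1.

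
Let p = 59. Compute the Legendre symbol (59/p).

First reduce: 59 ≡ 0 (mod 59).
Top reduces to 0: gcd > 1, so the symbol is 0.

0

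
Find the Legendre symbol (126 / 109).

-1

Euler's criterion: (126/109) ≡ 17^54 (mod 109).
17^2 ≡ 71 (mod 109)
17^4 ≡ 27 (mod 109)
17^8 ≡ 75 (mod 109)
17^16 ≡ 66 (mod 109)
17^32 ≡ 105 (mod 109)
17^54 = 17^(32+16+4+2) ≡ 108 (mod 109).
Result is 108 ≡ −1, so (126/109) = −1.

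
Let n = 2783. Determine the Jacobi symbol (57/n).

Reciprocity: 57 ≡ 1 and 2783 ≡ 3 (mod 4), so (57/2783) = +(2783/57).
Reduce top mod 57: now compute (47/57).
Reciprocity: 47 ≡ 3 and 57 ≡ 1 (mod 4), so (47/57) = +(57/47).
Reduce top mod 47: now compute (10/47).
Pull out 2: since 47 ≡ 7 (mod 8), (2/47) = +1.
Reciprocity: 5 ≡ 1 and 47 ≡ 3 (mod 4), so (5/47) = +(47/5).
Reduce top mod 5: now compute (2/5).
Pull out 2: since 5 ≡ 5 (mod 8), (2/5) = -1.
Reached (1/5) = 1. Collecting the sign flips along the way, the symbol is -1.

-1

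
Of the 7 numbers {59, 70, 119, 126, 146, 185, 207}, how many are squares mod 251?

2

(59/251) = -1 → non-residue.
(70/251) = -1 → non-residue.
(119/251) = +1 → QR.
(126/251) = -1 → non-residue.
(146/251) = -1 → non-residue.
(185/251) = -1 → non-residue.
(207/251) = +1 → QR.
Total quadratic residues among the 7: 2.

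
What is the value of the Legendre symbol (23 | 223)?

-1

Euler's criterion: (23/223) ≡ 23^111 (mod 223).
23^2 ≡ 83 (mod 223)
23^4 ≡ 199 (mod 223)
23^8 ≡ 130 (mod 223)
23^16 ≡ 175 (mod 223)
23^32 ≡ 74 (mod 223)
23^64 ≡ 124 (mod 223)
23^111 = 23^(64+32+8+4+2+1) ≡ 222 (mod 223).
Result is 222 ≡ −1, so (23/223) = −1.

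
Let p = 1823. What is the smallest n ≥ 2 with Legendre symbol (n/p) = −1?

5

(2/1823) = +1, so 2 is a residue.
(3/1823) = +1, so 3 is a residue.
(4/1823) = +1, so 4 is a residue.
(5/1823) = −1, so 5 is the smallest positive non-residue mod 1823.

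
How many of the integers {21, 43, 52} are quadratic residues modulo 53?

2

(21/53) = -1 → non-residue.
(43/53) = +1 → QR.
(52/53) = +1 → QR.
Total quadratic residues among the 3: 2.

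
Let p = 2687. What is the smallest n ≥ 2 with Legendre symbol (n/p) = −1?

(2/2687) = +1, so 2 is a residue.
(3/2687) = +1, so 3 is a residue.
(4/2687) = +1, so 4 is a residue.
(5/2687) = −1, so 5 is the smallest positive non-residue mod 2687.

5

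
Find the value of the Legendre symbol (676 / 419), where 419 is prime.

First reduce: 676 ≡ 257 (mod 419).
Reciprocity: 257 ≡ 1 and 419 ≡ 3 (mod 4), so (257/419) = +(419/257).
Reduce top mod 257: now compute (162/257).
Pull out 2: since 257 ≡ 1 (mod 8), (2/257) = +1.
Reciprocity: 81 ≡ 1 and 257 ≡ 1 (mod 4), so (81/257) = +(257/81).
Reduce top mod 81: now compute (14/81).
Pull out 2: since 81 ≡ 1 (mod 8), (2/81) = +1.
Reciprocity: 7 ≡ 3 and 81 ≡ 1 (mod 4), so (7/81) = +(81/7).
Reduce top mod 7: now compute (4/7).
Pull out 2^2: since 7 ≡ 7 (mod 8), (2/7) = +1, so (2/7)^2 = +1.
Reached (1/7) = 1. Collecting the sign flips along the way, the symbol is +1.

1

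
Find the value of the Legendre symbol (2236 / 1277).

-1

First reduce: 2236 ≡ 959 (mod 1277).
Reciprocity: 959 ≡ 3 and 1277 ≡ 1 (mod 4), so (959/1277) = +(1277/959).
Reduce top mod 959: now compute (318/959).
Pull out 2: since 959 ≡ 7 (mod 8), (2/959) = +1.
Reciprocity: 159 ≡ 3 and 959 ≡ 3 (mod 4), so (159/959) = −(959/159).
Reduce top mod 159: now compute (5/159).
Reciprocity: 5 ≡ 1 and 159 ≡ 3 (mod 4), so (5/159) = +(159/5).
Reduce top mod 5: now compute (4/5).
Pull out 2^2: since 5 ≡ 5 (mod 8), (2/5) = -1, so (2/5)^2 = +1.
Reached (1/5) = 1. Collecting the sign flips along the way, the symbol is -1.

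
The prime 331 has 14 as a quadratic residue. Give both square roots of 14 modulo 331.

26, 305

Since 331 ≡ 3 (mod 4), a square root of 14 is 14^((331+1)/4) = 14^83 mod 331.
Repeated squaring: 14^2≡196, 14^4≡20, 14^8≡69, 14^16≡127, 14^32≡241, 14^64≡156 (mod 331).
14^83 = 14^(64+16+2+1) ≡ 26 (mod 331).
Check: 26² = 676 ≡ 14 (mod 331). The two roots are 26 and 305.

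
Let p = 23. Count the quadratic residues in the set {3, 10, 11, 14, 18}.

2

(3/23) = +1 → QR.
(10/23) = -1 → non-residue.
(11/23) = -1 → non-residue.
(14/23) = -1 → non-residue.
(18/23) = +1 → QR.
Total quadratic residues among the 5: 2.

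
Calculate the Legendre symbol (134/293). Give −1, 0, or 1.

-1

Pull out 2: since 293 ≡ 5 (mod 8), (2/293) = -1.
Reciprocity: 67 ≡ 3 and 293 ≡ 1 (mod 4), so (67/293) = +(293/67).
Reduce top mod 67: now compute (25/67).
Reciprocity: 25 ≡ 1 and 67 ≡ 3 (mod 4), so (25/67) = +(67/25).
Reduce top mod 25: now compute (17/25).
Reciprocity: 17 ≡ 1 and 25 ≡ 1 (mod 4), so (17/25) = +(25/17).
Reduce top mod 17: now compute (8/17).
Pull out 2^3: since 17 ≡ 1 (mod 8), (2/17) = +1, so (2/17)^3 = +1.
Reached (1/17) = 1. Collecting the sign flips along the way, the symbol is -1.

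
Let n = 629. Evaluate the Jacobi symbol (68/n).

0

Pull out 2^2: since 629 ≡ 5 (mod 8), (2/629) = -1, so (2/629)^2 = +1.
Reciprocity: 17 ≡ 1 and 629 ≡ 1 (mod 4), so (17/629) = +(629/17).
Reduce top mod 17: now compute (0/17).
Top reduces to 0: gcd > 1, so the symbol is 0.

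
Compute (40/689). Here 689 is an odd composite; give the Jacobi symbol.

Pull out 2^3: since 689 ≡ 1 (mod 8), (2/689) = +1, so (2/689)^3 = +1.
Reciprocity: 5 ≡ 1 and 689 ≡ 1 (mod 4), so (5/689) = +(689/5).
Reduce top mod 5: now compute (4/5).
Pull out 2^2: since 5 ≡ 5 (mod 8), (2/5) = -1, so (2/5)^2 = +1.
Reached (1/5) = 1. Collecting the sign flips along the way, the symbol is +1.

1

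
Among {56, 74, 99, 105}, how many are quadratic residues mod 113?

3

(56/113) = +1 → QR.
(74/113) = -1 → non-residue.
(99/113) = +1 → QR.
(105/113) = +1 → QR.
Total quadratic residues among the 4: 3.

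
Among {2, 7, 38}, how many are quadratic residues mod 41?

(2/41) = +1 → QR.
(7/41) = -1 → non-residue.
(38/41) = -1 → non-residue.
Total quadratic residues among the 3: 1.

1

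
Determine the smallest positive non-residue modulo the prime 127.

3

(2/127) = +1, so 2 is a residue.
(3/127) = −1, so 3 is the smallest positive non-residue mod 127.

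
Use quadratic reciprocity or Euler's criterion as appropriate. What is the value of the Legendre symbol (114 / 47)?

-1

First reduce: 114 ≡ 20 (mod 47).
Pull out 2^2: since 47 ≡ 7 (mod 8), (2/47) = +1, so (2/47)^2 = +1.
Reciprocity: 5 ≡ 1 and 47 ≡ 3 (mod 4), so (5/47) = +(47/5).
Reduce top mod 5: now compute (2/5).
Pull out 2: since 5 ≡ 5 (mod 8), (2/5) = -1.
Reached (1/5) = 1. Collecting the sign flips along the way, the symbol is -1.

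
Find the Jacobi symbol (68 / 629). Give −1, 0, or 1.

0

Pull out 2^2: since 629 ≡ 5 (mod 8), (2/629) = -1, so (2/629)^2 = +1.
Reciprocity: 17 ≡ 1 and 629 ≡ 1 (mod 4), so (17/629) = +(629/17).
Reduce top mod 17: now compute (0/17).
Top reduces to 0: gcd > 1, so the symbol is 0.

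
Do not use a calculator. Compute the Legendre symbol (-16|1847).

First reduce: -16 ≡ 1831 (mod 1847).
Reciprocity: 1831 ≡ 3 and 1847 ≡ 3 (mod 4), so (1831/1847) = −(1847/1831).
Reduce top mod 1831: now compute (16/1831).
Pull out 2^4: since 1831 ≡ 7 (mod 8), (2/1831) = +1, so (2/1831)^4 = +1.
Reached (1/1831) = 1. Collecting the sign flips along the way, the symbol is -1.

-1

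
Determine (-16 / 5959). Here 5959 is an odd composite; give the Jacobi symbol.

First reduce: -16 ≡ 5943 (mod 5959).
Reciprocity: 5943 ≡ 3 and 5959 ≡ 3 (mod 4), so (5943/5959) = −(5959/5943).
Reduce top mod 5943: now compute (16/5943).
Pull out 2^4: since 5943 ≡ 7 (mod 8), (2/5943) = +1, so (2/5943)^4 = +1.
Reached (1/5943) = 1. Collecting the sign flips along the way, the symbol is -1.

-1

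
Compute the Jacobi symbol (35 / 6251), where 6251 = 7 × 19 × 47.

Reciprocity: 35 ≡ 3 and 6251 ≡ 3 (mod 4), so (35/6251) = −(6251/35).
Reduce top mod 35: now compute (21/35).
Reciprocity: 21 ≡ 1 and 35 ≡ 3 (mod 4), so (21/35) = +(35/21).
Reduce top mod 21: now compute (14/21).
Pull out 2: since 21 ≡ 5 (mod 8), (2/21) = -1.
Reciprocity: 7 ≡ 3 and 21 ≡ 1 (mod 4), so (7/21) = +(21/7).
Reduce top mod 7: now compute (0/7).
Top reduces to 0: gcd > 1, so the symbol is 0.

0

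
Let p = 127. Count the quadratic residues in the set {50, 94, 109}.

(50/127) = +1 → QR.
(94/127) = +1 → QR.
(109/127) = -1 → non-residue.
Total quadratic residues among the 3: 2.

2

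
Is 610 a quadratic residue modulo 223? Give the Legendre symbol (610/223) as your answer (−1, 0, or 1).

Euler's criterion: (610/223) ≡ 164^111 (mod 223).
164^2 ≡ 136 (mod 223)
164^4 ≡ 210 (mod 223)
164^8 ≡ 169 (mod 223)
164^16 ≡ 17 (mod 223)
164^32 ≡ 66 (mod 223)
164^64 ≡ 119 (mod 223)
164^111 = 164^(64+32+8+4+2+1) ≡ 1 (mod 223).
Result is 1, so (610/223) = 1.

1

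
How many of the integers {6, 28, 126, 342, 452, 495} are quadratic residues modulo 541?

1

(6/541) = -1 → non-residue.
(28/541) = +1 → QR.
(126/541) = -1 → non-residue.
(342/541) = -1 → non-residue.
(452/541) = -1 → non-residue.
(495/541) = -1 → non-residue.
Total quadratic residues among the 6: 1.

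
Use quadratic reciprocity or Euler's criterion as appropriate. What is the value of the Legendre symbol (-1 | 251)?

-1

Euler's criterion: (-1/251) ≡ 250^125 (mod 251).
250^2 ≡ 1 (mod 251)
250^4 ≡ 1 (mod 251)
250^8 ≡ 1 (mod 251)
250^16 ≡ 1 (mod 251)
250^32 ≡ 1 (mod 251)
250^64 ≡ 1 (mod 251)
250^125 = 250^(64+32+16+8+4+1) ≡ 250 (mod 251).
Result is 250 ≡ −1, so (-1/251) = −1.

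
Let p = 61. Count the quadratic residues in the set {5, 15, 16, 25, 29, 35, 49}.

(5/61) = +1 → QR.
(15/61) = +1 → QR.
(16/61) = +1 → QR.
(25/61) = +1 → QR.
(29/61) = -1 → non-residue.
(35/61) = -1 → non-residue.
(49/61) = +1 → QR.
Total quadratic residues among the 7: 5.

5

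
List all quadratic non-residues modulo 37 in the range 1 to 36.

2, 5, 6, 8, 13, 14, 15, 17, 18, 19, 20, 22, 23, 24, 29, 31, 32, 35

Square k = 1,…,18 (k and 37−k give the same square):
1²=1, 2²=4, 3²=9, 4²=16, 5²=25, 6²=36, 7²≡12, 8²≡27, 9²≡7, 10²≡26, 11²≡10, 12²≡33, 13²≡21, 14²≡11, 15²≡3, 16²≡34, 17²≡30, 18²≡28 (mod 37).
The residues are {1, 3, 4, 7, 9, 10, 11, 12, 16, 21, 25, 26, 27, 28, 30, 33, 34, 36}; the non-residues are the remaining 18 nonzero classes.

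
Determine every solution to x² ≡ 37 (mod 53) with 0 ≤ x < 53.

53 ≡ 1 (mod 4), so we find a root by search.
Trying successive values, 14² = 196 ≡ 37 (mod 53). The other root is 53 − 14 = 39.

14, 39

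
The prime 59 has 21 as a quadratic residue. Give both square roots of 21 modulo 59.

Since 59 ≡ 3 (mod 4), a square root of 21 is 21^((59+1)/4) = 21^15 mod 59.
Repeated squaring: 21^2≡28, 21^4≡17, 21^8≡53 (mod 59).
21^15 = 21^(8+4+2+1) ≡ 27 (mod 59).
Check: 27² = 729 ≡ 21 (mod 59). The two roots are 27 and 32.

27, 32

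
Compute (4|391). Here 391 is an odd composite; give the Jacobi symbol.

1

Pull out 2^2: since 391 ≡ 7 (mod 8), (2/391) = +1, so (2/391)^2 = +1.
Reached (1/391) = 1. Collecting the sign flips along the way, the symbol is +1.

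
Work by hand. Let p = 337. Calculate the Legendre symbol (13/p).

Reciprocity: 13 ≡ 1 and 337 ≡ 1 (mod 4), so (13/337) = +(337/13).
Reduce top mod 13: now compute (12/13).
Pull out 2^2: since 13 ≡ 5 (mod 8), (2/13) = -1, so (2/13)^2 = +1.
Reciprocity: 3 ≡ 3 and 13 ≡ 1 (mod 4), so (3/13) = +(13/3).
Reduce top mod 3: now compute (1/3).
Reached (1/3) = 1. Collecting the sign flips along the way, the symbol is +1.

1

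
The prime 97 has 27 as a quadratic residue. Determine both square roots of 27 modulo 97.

30, 67

97 ≡ 1 (mod 4), so we find a root by search.
Trying successive values, 30² = 900 ≡ 27 (mod 97). The other root is 97 − 30 = 67.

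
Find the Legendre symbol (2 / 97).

1

Pull out 2: since 97 ≡ 1 (mod 8), (2/97) = +1.
Reached (1/97) = 1. Collecting the sign flips along the way, the symbol is +1.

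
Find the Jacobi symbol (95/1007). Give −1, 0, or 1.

Reciprocity: 95 ≡ 3 and 1007 ≡ 3 (mod 4), so (95/1007) = −(1007/95).
Reduce top mod 95: now compute (57/95).
Reciprocity: 57 ≡ 1 and 95 ≡ 3 (mod 4), so (57/95) = +(95/57).
Reduce top mod 57: now compute (38/57).
Pull out 2: since 57 ≡ 1 (mod 8), (2/57) = +1.
Reciprocity: 19 ≡ 3 and 57 ≡ 1 (mod 4), so (19/57) = +(57/19).
Reduce top mod 19: now compute (0/19).
Top reduces to 0: gcd > 1, so the symbol is 0.

0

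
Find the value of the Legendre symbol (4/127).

1

Euler's criterion: (4/127) ≡ 4^63 (mod 127).
4^2 ≡ 16 (mod 127)
4^4 ≡ 2 (mod 127)
4^8 ≡ 4 (mod 127)
4^16 ≡ 16 (mod 127)
4^32 ≡ 2 (mod 127)
4^63 = 4^(32+16+8+4+2+1) ≡ 1 (mod 127).
Result is 1, so (4/127) = 1.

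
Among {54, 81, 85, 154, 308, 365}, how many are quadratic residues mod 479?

5

(54/479) = +1 → QR.
(81/479) = +1 → QR.
(85/479) = -1 → non-residue.
(154/479) = +1 → QR.
(308/479) = +1 → QR.
(365/479) = +1 → QR.
Total quadratic residues among the 6: 5.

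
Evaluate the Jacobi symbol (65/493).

Reciprocity: 65 ≡ 1 and 493 ≡ 1 (mod 4), so (65/493) = +(493/65).
Reduce top mod 65: now compute (38/65).
Pull out 2: since 65 ≡ 1 (mod 8), (2/65) = +1.
Reciprocity: 19 ≡ 3 and 65 ≡ 1 (mod 4), so (19/65) = +(65/19).
Reduce top mod 19: now compute (8/19).
Pull out 2^3: since 19 ≡ 3 (mod 8), (2/19) = -1, so (2/19)^3 = -1.
Reached (1/19) = 1. Collecting the sign flips along the way, the symbol is -1.

-1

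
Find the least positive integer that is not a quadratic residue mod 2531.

2

(2/2531) = −1, so 2 is the smallest positive non-residue mod 2531.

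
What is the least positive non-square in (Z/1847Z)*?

5

(2/1847) = +1, so 2 is a residue.
(3/1847) = +1, so 3 is a residue.
(4/1847) = +1, so 4 is a residue.
(5/1847) = −1, so 5 is the smallest positive non-residue mod 1847.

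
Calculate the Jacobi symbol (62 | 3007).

0

Pull out 2: since 3007 ≡ 7 (mod 8), (2/3007) = +1.
Reciprocity: 31 ≡ 3 and 3007 ≡ 3 (mod 4), so (31/3007) = −(3007/31).
Reduce top mod 31: now compute (0/31).
Top reduces to 0: gcd > 1, so the symbol is 0.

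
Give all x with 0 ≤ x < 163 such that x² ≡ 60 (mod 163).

Since 163 ≡ 3 (mod 4), a square root of 60 is 60^((163+1)/4) = 60^41 mod 163.
Repeated squaring: 60^2≡14, 60^4≡33, 60^8≡111, 60^16≡96, 60^32≡88 (mod 163).
60^41 = 60^(32+8+1) ≡ 95 (mod 163).
Check: 95² = 9025 ≡ 60 (mod 163). The two roots are 68 and 95.

68, 95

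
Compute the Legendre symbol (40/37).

1

First reduce: 40 ≡ 3 (mod 37).
Reciprocity: 3 ≡ 3 and 37 ≡ 1 (mod 4), so (3/37) = +(37/3).
Reduce top mod 3: now compute (1/3).
Reached (1/3) = 1. Collecting the sign flips along the way, the symbol is +1.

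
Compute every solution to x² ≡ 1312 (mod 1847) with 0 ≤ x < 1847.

Since 1847 ≡ 3 (mod 4), a square root of 1312 is 1312^((1847+1)/4) = 1312^462 mod 1847.
Repeated squaring: 1312^2≡1787, 1312^4≡1753, 1312^8≡1448, 1312^16≡359, 1312^32≡1438, 1312^64≡1051, 1312^128≡95, 1312^256≡1637 (mod 1847).
1312^462 = 1312^(256+128+64+8+4+2) ≡ 538 (mod 1847).
Check: 538² = 289444 ≡ 1312 (mod 1847). The two roots are 538 and 1309.

538, 1309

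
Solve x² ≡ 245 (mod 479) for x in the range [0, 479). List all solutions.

154, 325

Since 479 ≡ 3 (mod 4), a square root of 245 is 245^((479+1)/4) = 245^120 mod 479.
Repeated squaring: 245^2≡150, 245^4≡466, 245^8≡169, 245^16≡300, 245^32≡427, 245^64≡309 (mod 479).
245^120 = 245^(64+32+16+8) ≡ 154 (mod 479).
Check: 154² = 23716 ≡ 245 (mod 479). The two roots are 154 and 325.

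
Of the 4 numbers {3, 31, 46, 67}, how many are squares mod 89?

1

(3/89) = -1 → non-residue.
(31/89) = -1 → non-residue.
(46/89) = -1 → non-residue.
(67/89) = +1 → QR.
Total quadratic residues among the 4: 1.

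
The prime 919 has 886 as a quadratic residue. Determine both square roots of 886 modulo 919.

Since 919 ≡ 3 (mod 4), a square root of 886 is 886^((919+1)/4) = 886^230 mod 919.
Repeated squaring: 886^2≡170, 886^4≡411, 886^8≡744, 886^16≡298, 886^32≡580, 886^64≡46, 886^128≡278 (mod 919).
886^230 = 886^(128+64+32+4+2) ≡ 80 (mod 919).
Check: 80² = 6400 ≡ 886 (mod 919). The two roots are 80 and 839.

80, 839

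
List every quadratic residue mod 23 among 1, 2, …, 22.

Square k = 1,…,11 (k and 23−k give the same square):
1²=1, 2²=4, 3²=9, 4²=16, 5²≡2, 6²≡13, 7²≡3, 8²≡18, 9²≡12, 10²≡8, 11²≡6 (mod 23).
So the quadratic residues mod 23 are {1, 2, 3, 4, 6, 8, 9, 12, 13, 16, 18}.

1,2,3,4,6,8,9,12,13,16,18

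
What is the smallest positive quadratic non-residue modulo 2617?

(2/2617) = +1, so 2 is a residue.
(3/2617) = +1, so 3 is a residue.
(4/2617) = +1, so 4 is a residue.
(5/2617) = −1, so 5 is the smallest positive non-residue mod 2617.

5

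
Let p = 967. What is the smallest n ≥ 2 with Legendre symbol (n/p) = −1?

3

(2/967) = +1, so 2 is a residue.
(3/967) = −1, so 3 is the smallest positive non-residue mod 967.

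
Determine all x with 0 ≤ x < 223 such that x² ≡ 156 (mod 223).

Since 223 ≡ 3 (mod 4), a square root of 156 is 156^((223+1)/4) = 156^56 mod 223.
Repeated squaring: 156^2≡29, 156^4≡172, 156^8≡148, 156^16≡50, 156^32≡47 (mod 223).
156^56 = 156^(32+16+8) ≡ 143 (mod 223).
Check: 143² = 20449 ≡ 156 (mod 223). The two roots are 80 and 143.

80, 143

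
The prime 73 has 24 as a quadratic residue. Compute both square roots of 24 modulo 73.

30, 43

73 ≡ 1 (mod 4), so we find a root by search.
Trying successive values, 30² = 900 ≡ 24 (mod 73). The other root is 73 − 30 = 43.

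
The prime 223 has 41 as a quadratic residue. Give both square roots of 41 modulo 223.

34, 189

Since 223 ≡ 3 (mod 4), a square root of 41 is 41^((223+1)/4) = 41^56 mod 223.
Repeated squaring: 41^2≡120, 41^4≡128, 41^8≡105, 41^16≡98, 41^32≡15 (mod 223).
41^56 = 41^(32+16+8) ≡ 34 (mod 223).
Check: 34² = 1156 ≡ 41 (mod 223). The two roots are 34 and 189.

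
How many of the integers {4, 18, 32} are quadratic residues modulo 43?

(4/43) = +1 → QR.
(18/43) = -1 → non-residue.
(32/43) = -1 → non-residue.
Total quadratic residues among the 3: 1.

1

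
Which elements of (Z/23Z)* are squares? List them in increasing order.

1 2 3 4 6 8 9 12 13 16 18

Square k = 1,…,11 (k and 23−k give the same square):
1²=1, 2²=4, 3²=9, 4²=16, 5²≡2, 6²≡13, 7²≡3, 8²≡18, 9²≡12, 10²≡8, 11²≡6 (mod 23).
So the quadratic residues mod 23 are {1, 2, 3, 4, 6, 8, 9, 12, 13, 16, 18}.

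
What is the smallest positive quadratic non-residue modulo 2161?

7

(2/2161) = +1, so 2 is a residue.
(3/2161) = +1, so 3 is a residue.
(4/2161) = +1, so 4 is a residue.
(5/2161) = +1, so 5 is a residue.
(6/2161) = +1, so 6 is a residue.
(7/2161) = −1, so 7 is the smallest positive non-residue mod 2161.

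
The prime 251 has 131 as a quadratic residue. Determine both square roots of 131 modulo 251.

70, 181

Since 251 ≡ 3 (mod 4), a square root of 131 is 131^((251+1)/4) = 131^63 mod 251.
Repeated squaring: 131^2≡93, 131^4≡115, 131^8≡173, 131^16≡60, 131^32≡86 (mod 251).
131^63 = 131^(32+16+8+4+2+1) ≡ 181 (mod 251).
Check: 181² = 32761 ≡ 131 (mod 251). The two roots are 70 and 181.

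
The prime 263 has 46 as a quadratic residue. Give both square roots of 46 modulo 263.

109, 154

Since 263 ≡ 3 (mod 4), a square root of 46 is 46^((263+1)/4) = 46^66 mod 263.
Repeated squaring: 46^2≡12, 46^4≡144, 46^8≡222, 46^16≡103, 46^32≡89, 46^64≡31 (mod 263).
46^66 = 46^(64+2) ≡ 109 (mod 263).
Check: 109² = 11881 ≡ 46 (mod 263). The two roots are 109 and 154.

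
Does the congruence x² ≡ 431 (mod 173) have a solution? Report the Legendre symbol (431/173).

1

First reduce: 431 ≡ 85 (mod 173).
Reciprocity: 85 ≡ 1 and 173 ≡ 1 (mod 4), so (85/173) = +(173/85).
Reduce top mod 85: now compute (3/85).
Reciprocity: 3 ≡ 3 and 85 ≡ 1 (mod 4), so (3/85) = +(85/3).
Reduce top mod 3: now compute (1/3).
Reached (1/3) = 1. Collecting the sign flips along the way, the symbol is +1.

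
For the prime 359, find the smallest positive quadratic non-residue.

(2/359) = +1, so 2 is a residue.
(3/359) = +1, so 3 is a residue.
(4/359) = +1, so 4 is a residue.
(5/359) = +1, so 5 is a residue.
(6/359) = +1, so 6 is a residue.
(7/359) = −1, so 7 is the smallest positive non-residue mod 359.

7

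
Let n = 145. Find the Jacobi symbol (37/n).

Reciprocity: 37 ≡ 1 and 145 ≡ 1 (mod 4), so (37/145) = +(145/37).
Reduce top mod 37: now compute (34/37).
Pull out 2: since 37 ≡ 5 (mod 8), (2/37) = -1.
Reciprocity: 17 ≡ 1 and 37 ≡ 1 (mod 4), so (17/37) = +(37/17).
Reduce top mod 17: now compute (3/17).
Reciprocity: 3 ≡ 3 and 17 ≡ 1 (mod 4), so (3/17) = +(17/3).
Reduce top mod 3: now compute (2/3).
Pull out 2: since 3 ≡ 3 (mod 8), (2/3) = -1.
Reached (1/3) = 1. Collecting the sign flips along the way, the symbol is +1.

1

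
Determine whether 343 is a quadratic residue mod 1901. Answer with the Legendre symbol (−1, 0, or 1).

1

Reciprocity: 343 ≡ 3 and 1901 ≡ 1 (mod 4), so (343/1901) = +(1901/343).
Reduce top mod 343: now compute (186/343).
Pull out 2: since 343 ≡ 7 (mod 8), (2/343) = +1.
Reciprocity: 93 ≡ 1 and 343 ≡ 3 (mod 4), so (93/343) = +(343/93).
Reduce top mod 93: now compute (64/93).
Pull out 2^6: since 93 ≡ 5 (mod 8), (2/93) = -1, so (2/93)^6 = +1.
Reached (1/93) = 1. Collecting the sign flips along the way, the symbol is +1.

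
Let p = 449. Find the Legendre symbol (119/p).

-1

Euler's criterion: (119/449) ≡ 119^224 (mod 449).
119^2 ≡ 242 (mod 449)
119^4 ≡ 194 (mod 449)
119^8 ≡ 369 (mod 449)
119^16 ≡ 114 (mod 449)
119^32 ≡ 424 (mod 449)
119^64 ≡ 176 (mod 449)
119^128 ≡ 444 (mod 449)
119^224 = 119^(128+64+32) ≡ 448 (mod 449).
Result is 448 ≡ −1, so (119/449) = −1.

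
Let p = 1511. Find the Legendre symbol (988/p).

1

Pull out 2^2: since 1511 ≡ 7 (mod 8), (2/1511) = +1, so (2/1511)^2 = +1.
Reciprocity: 247 ≡ 3 and 1511 ≡ 3 (mod 4), so (247/1511) = −(1511/247).
Reduce top mod 247: now compute (29/247).
Reciprocity: 29 ≡ 1 and 247 ≡ 3 (mod 4), so (29/247) = +(247/29).
Reduce top mod 29: now compute (15/29).
Reciprocity: 15 ≡ 3 and 29 ≡ 1 (mod 4), so (15/29) = +(29/15).
Reduce top mod 15: now compute (14/15).
Pull out 2: since 15 ≡ 7 (mod 8), (2/15) = +1.
Reciprocity: 7 ≡ 3 and 15 ≡ 3 (mod 4), so (7/15) = −(15/7).
Reduce top mod 7: now compute (1/7).
Reached (1/7) = 1. Collecting the sign flips along the way, the symbol is +1.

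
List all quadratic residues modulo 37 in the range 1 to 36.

1 3 4 7 9 10 11 12 16 21 25 26 27 28 30 33 34 36

Square k = 1,…,18 (k and 37−k give the same square):
1²=1, 2²=4, 3²=9, 4²=16, 5²=25, 6²=36, 7²≡12, 8²≡27, 9²≡7, 10²≡26, 11²≡10, 12²≡33, 13²≡21, 14²≡11, 15²≡3, 16²≡34, 17²≡30, 18²≡28 (mod 37).
So the quadratic residues mod 37 are {1, 3, 4, 7, 9, 10, 11, 12, 16, 21, 25, 26, 27, 28, 30, 33, 34, 36}.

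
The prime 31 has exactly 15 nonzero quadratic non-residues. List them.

Square k = 1,…,15 (k and 31−k give the same square):
1²=1, 2²=4, 3²=9, 4²=16, 5²=25, 6²≡5, 7²≡18, 8²≡2, 9²≡19, 10²≡7, 11²≡28, 12²≡20, 13²≡14, 14²≡10, 15²≡8 (mod 31).
The residues are {1, 2, 4, 5, 7, 8, 9, 10, 14, 16, 18, 19, 20, 25, 28}; the non-residues are the remaining 15 nonzero classes.

3,6,11,12,13,15,17,21,22,23,24,26,27,29,30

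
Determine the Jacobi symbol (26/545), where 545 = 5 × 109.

1

Pull out 2: since 545 ≡ 1 (mod 8), (2/545) = +1.
Reciprocity: 13 ≡ 1 and 545 ≡ 1 (mod 4), so (13/545) = +(545/13).
Reduce top mod 13: now compute (12/13).
Pull out 2^2: since 13 ≡ 5 (mod 8), (2/13) = -1, so (2/13)^2 = +1.
Reciprocity: 3 ≡ 3 and 13 ≡ 1 (mod 4), so (3/13) = +(13/3).
Reduce top mod 3: now compute (1/3).
Reached (1/3) = 1. Collecting the sign flips along the way, the symbol is +1.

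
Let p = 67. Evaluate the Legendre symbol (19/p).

Reciprocity: 19 ≡ 3 and 67 ≡ 3 (mod 4), so (19/67) = −(67/19).
Reduce top mod 19: now compute (10/19).
Pull out 2: since 19 ≡ 3 (mod 8), (2/19) = -1.
Reciprocity: 5 ≡ 1 and 19 ≡ 3 (mod 4), so (5/19) = +(19/5).
Reduce top mod 5: now compute (4/5).
Pull out 2^2: since 5 ≡ 5 (mod 8), (2/5) = -1, so (2/5)^2 = +1.
Reached (1/5) = 1. Collecting the sign flips along the way, the symbol is +1.

1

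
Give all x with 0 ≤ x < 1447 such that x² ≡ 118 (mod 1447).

Since 1447 ≡ 3 (mod 4), a square root of 118 is 118^((1447+1)/4) = 118^362 mod 1447.
Repeated squaring: 118^2≡901, 118^4≡34, 118^8≡1156, 118^16≡755, 118^32≡1354, 118^64≡1414, 118^128≡1089, 118^256≡828 (mod 1447).
118^362 = 118^(256+64+32+8+2) ≡ 1080 (mod 1447).
Check: 1080² = 1166400 ≡ 118 (mod 1447). The two roots are 367 and 1080.

367, 1080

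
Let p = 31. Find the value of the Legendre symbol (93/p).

First reduce: 93 ≡ 0 (mod 31).
Top reduces to 0: gcd > 1, so the symbol is 0.

0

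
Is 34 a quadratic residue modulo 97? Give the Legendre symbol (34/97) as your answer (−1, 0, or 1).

Pull out 2: since 97 ≡ 1 (mod 8), (2/97) = +1.
Reciprocity: 17 ≡ 1 and 97 ≡ 1 (mod 4), so (17/97) = +(97/17).
Reduce top mod 17: now compute (12/17).
Pull out 2^2: since 17 ≡ 1 (mod 8), (2/17) = +1, so (2/17)^2 = +1.
Reciprocity: 3 ≡ 3 and 17 ≡ 1 (mod 4), so (3/17) = +(17/3).
Reduce top mod 3: now compute (2/3).
Pull out 2: since 3 ≡ 3 (mod 8), (2/3) = -1.
Reached (1/3) = 1. Collecting the sign flips along the way, the symbol is -1.

-1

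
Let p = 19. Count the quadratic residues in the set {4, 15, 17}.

2

(4/19) = +1 → QR.
(15/19) = -1 → non-residue.
(17/19) = +1 → QR.
Total quadratic residues among the 3: 2.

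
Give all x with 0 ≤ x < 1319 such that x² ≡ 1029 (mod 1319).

Since 1319 ≡ 3 (mod 4), a square root of 1029 is 1029^((1319+1)/4) = 1029^330 mod 1319.
Repeated squaring: 1029^2≡1003, 1029^4≡931, 1029^8≡178, 1029^16≡28, 1029^32≡784, 1029^64≡2, 1029^128≡4, 1029^256≡16 (mod 1319).
1029^330 = 1029^(256+64+8+2) ≡ 499 (mod 1319).
Check: 499² = 249001 ≡ 1029 (mod 1319). The two roots are 499 and 820.

499, 820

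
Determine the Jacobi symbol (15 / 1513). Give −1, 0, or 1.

Reciprocity: 15 ≡ 3 and 1513 ≡ 1 (mod 4), so (15/1513) = +(1513/15).
Reduce top mod 15: now compute (13/15).
Reciprocity: 13 ≡ 1 and 15 ≡ 3 (mod 4), so (13/15) = +(15/13).
Reduce top mod 13: now compute (2/13).
Pull out 2: since 13 ≡ 5 (mod 8), (2/13) = -1.
Reached (1/13) = 1. Collecting the sign flips along the way, the symbol is -1.

-1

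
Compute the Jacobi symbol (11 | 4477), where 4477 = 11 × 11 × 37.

0

Reciprocity: 11 ≡ 3 and 4477 ≡ 1 (mod 4), so (11/4477) = +(4477/11).
Reduce top mod 11: now compute (0/11).
Top reduces to 0: gcd > 1, so the symbol is 0.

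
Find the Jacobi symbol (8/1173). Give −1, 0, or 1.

Pull out 2^3: since 1173 ≡ 5 (mod 8), (2/1173) = -1, so (2/1173)^3 = -1.
Reached (1/1173) = 1. Collecting the sign flips along the way, the symbol is -1.

-1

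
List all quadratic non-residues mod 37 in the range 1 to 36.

2,5,6,8,13,14,15,17,18,19,20,22,23,24,29,31,32,35

Square k = 1,…,18 (k and 37−k give the same square):
1²=1, 2²=4, 3²=9, 4²=16, 5²=25, 6²=36, 7²≡12, 8²≡27, 9²≡7, 10²≡26, 11²≡10, 12²≡33, 13²≡21, 14²≡11, 15²≡3, 16²≡34, 17²≡30, 18²≡28 (mod 37).
The residues are {1, 3, 4, 7, 9, 10, 11, 12, 16, 21, 25, 26, 27, 28, 30, 33, 34, 36}; the non-residues are the remaining 18 nonzero classes.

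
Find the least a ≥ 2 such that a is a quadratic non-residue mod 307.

2

(2/307) = −1, so 2 is the smallest positive non-residue mod 307.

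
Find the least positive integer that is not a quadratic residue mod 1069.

(2/1069) = −1, so 2 is the smallest positive non-residue mod 1069.

2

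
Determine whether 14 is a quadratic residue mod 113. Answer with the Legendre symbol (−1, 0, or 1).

1

Pull out 2: since 113 ≡ 1 (mod 8), (2/113) = +1.
Reciprocity: 7 ≡ 3 and 113 ≡ 1 (mod 4), so (7/113) = +(113/7).
Reduce top mod 7: now compute (1/7).
Reached (1/7) = 1. Collecting the sign flips along the way, the symbol is +1.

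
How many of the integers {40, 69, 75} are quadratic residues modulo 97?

(40/97) = -1 → non-residue.
(69/97) = -1 → non-residue.
(75/97) = +1 → QR.
Total quadratic residues among the 3: 1.

1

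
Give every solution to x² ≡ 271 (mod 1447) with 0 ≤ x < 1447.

209, 1238

Since 1447 ≡ 3 (mod 4), a square root of 271 is 271^((1447+1)/4) = 271^362 mod 1447.
Repeated squaring: 271^2≡1091, 271^4≡847, 271^8≡1144, 271^16≡648, 271^32≡274, 271^64≡1279, 271^128≡731, 271^256≡418 (mod 1447).
271^362 = 271^(256+64+32+8+2) ≡ 209 (mod 1447).
Check: 209² = 43681 ≡ 271 (mod 1447). The two roots are 209 and 1238.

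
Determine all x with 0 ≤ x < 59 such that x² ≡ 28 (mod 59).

21, 38

Since 59 ≡ 3 (mod 4), a square root of 28 is 28^((59+1)/4) = 28^15 mod 59.
Repeated squaring: 28^2≡17, 28^4≡53, 28^8≡36 (mod 59).
28^15 = 28^(8+4+2+1) ≡ 21 (mod 59).
Check: 21² = 441 ≡ 28 (mod 59). The two roots are 21 and 38.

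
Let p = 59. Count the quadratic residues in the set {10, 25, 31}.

1

(10/59) = -1 → non-residue.
(25/59) = +1 → QR.
(31/59) = -1 → non-residue.
Total quadratic residues among the 3: 1.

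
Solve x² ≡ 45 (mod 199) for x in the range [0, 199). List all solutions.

29, 170

Since 199 ≡ 3 (mod 4), a square root of 45 is 45^((199+1)/4) = 45^50 mod 199.
Repeated squaring: 45^2≡35, 45^4≡31, 45^8≡165, 45^16≡161, 45^32≡51 (mod 199).
45^50 = 45^(32+16+2) ≡ 29 (mod 199).
Check: 29² = 841 ≡ 45 (mod 199). The two roots are 29 and 170.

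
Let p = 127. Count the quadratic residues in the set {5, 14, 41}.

(5/127) = -1 → non-residue.
(14/127) = -1 → non-residue.
(41/127) = +1 → QR.
Total quadratic residues among the 3: 1.

1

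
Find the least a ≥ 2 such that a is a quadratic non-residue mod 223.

3

(2/223) = +1, so 2 is a residue.
(3/223) = −1, so 3 is the smallest positive non-residue mod 223.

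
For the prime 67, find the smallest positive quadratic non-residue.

(2/67) = −1, so 2 is the smallest positive non-residue mod 67.

2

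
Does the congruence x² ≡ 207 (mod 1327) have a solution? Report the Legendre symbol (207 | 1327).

-1

Reciprocity: 207 ≡ 3 and 1327 ≡ 3 (mod 4), so (207/1327) = −(1327/207).
Reduce top mod 207: now compute (85/207).
Reciprocity: 85 ≡ 1 and 207 ≡ 3 (mod 4), so (85/207) = +(207/85).
Reduce top mod 85: now compute (37/85).
Reciprocity: 37 ≡ 1 and 85 ≡ 1 (mod 4), so (37/85) = +(85/37).
Reduce top mod 37: now compute (11/37).
Reciprocity: 11 ≡ 3 and 37 ≡ 1 (mod 4), so (11/37) = +(37/11).
Reduce top mod 11: now compute (4/11).
Pull out 2^2: since 11 ≡ 3 (mod 8), (2/11) = -1, so (2/11)^2 = +1.
Reached (1/11) = 1. Collecting the sign flips along the way, the symbol is -1.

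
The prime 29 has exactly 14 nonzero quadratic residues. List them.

Square k = 1,…,14 (k and 29−k give the same square):
1²=1, 2²=4, 3²=9, 4²=16, 5²=25, 6²≡7, 7²≡20, 8²≡6, 9²≡23, 10²≡13, 11²≡5, 12²≡28, 13²≡24, 14²≡22 (mod 29).
So the quadratic residues mod 29 are {1, 4, 5, 6, 7, 9, 13, 16, 20, 22, 23, 24, 25, 28}.

1 4 5 6 7 9 13 16 20 22 23 24 25 28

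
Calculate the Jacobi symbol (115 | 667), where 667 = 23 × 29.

0

Reciprocity: 115 ≡ 3 and 667 ≡ 3 (mod 4), so (115/667) = −(667/115).
Reduce top mod 115: now compute (92/115).
Pull out 2^2: since 115 ≡ 3 (mod 8), (2/115) = -1, so (2/115)^2 = +1.
Reciprocity: 23 ≡ 3 and 115 ≡ 3 (mod 4), so (23/115) = −(115/23).
Reduce top mod 23: now compute (0/23).
Top reduces to 0: gcd > 1, so the symbol is 0.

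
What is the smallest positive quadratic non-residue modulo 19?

2

(2/19) = −1, so 2 is the smallest positive non-residue mod 19.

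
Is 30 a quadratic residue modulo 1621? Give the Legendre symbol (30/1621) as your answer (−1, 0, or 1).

-1

Pull out 2: since 1621 ≡ 5 (mod 8), (2/1621) = -1.
Reciprocity: 15 ≡ 3 and 1621 ≡ 1 (mod 4), so (15/1621) = +(1621/15).
Reduce top mod 15: now compute (1/15).
Reached (1/15) = 1. Collecting the sign flips along the way, the symbol is -1.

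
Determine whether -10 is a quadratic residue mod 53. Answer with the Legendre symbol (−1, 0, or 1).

1

Euler's criterion: (-10/53) ≡ 43^26 (mod 53).
43^2 ≡ 47 (mod 53)
43^4 ≡ 36 (mod 53)
43^8 ≡ 24 (mod 53)
43^16 ≡ 46 (mod 53)
43^26 = 43^(16+8+2) ≡ 1 (mod 53).
Result is 1, so (-10/53) = 1.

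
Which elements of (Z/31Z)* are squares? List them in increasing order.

Square k = 1,…,15 (k and 31−k give the same square):
1²=1, 2²=4, 3²=9, 4²=16, 5²=25, 6²≡5, 7²≡18, 8²≡2, 9²≡19, 10²≡7, 11²≡28, 12²≡20, 13²≡14, 14²≡10, 15²≡8 (mod 31).
So the quadratic residues mod 31 are {1, 2, 4, 5, 7, 8, 9, 10, 14, 16, 18, 19, 20, 25, 28}.

1 2 4 5 7 8 9 10 14 16 18 19 20 25 28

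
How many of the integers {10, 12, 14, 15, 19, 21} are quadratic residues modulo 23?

1

(10/23) = -1 → non-residue.
(12/23) = +1 → QR.
(14/23) = -1 → non-residue.
(15/23) = -1 → non-residue.
(19/23) = -1 → non-residue.
(21/23) = -1 → non-residue.
Total quadratic residues among the 6: 1.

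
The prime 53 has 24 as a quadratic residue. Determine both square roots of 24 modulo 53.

17, 36

53 ≡ 1 (mod 4), so we find a root by search.
Trying successive values, 17² = 289 ≡ 24 (mod 53). The other root is 53 − 17 = 36.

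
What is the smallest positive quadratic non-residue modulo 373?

(2/373) = −1, so 2 is the smallest positive non-residue mod 373.

2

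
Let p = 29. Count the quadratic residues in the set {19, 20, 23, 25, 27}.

(19/29) = -1 → non-residue.
(20/29) = +1 → QR.
(23/29) = +1 → QR.
(25/29) = +1 → QR.
(27/29) = -1 → non-residue.
Total quadratic residues among the 5: 3.

3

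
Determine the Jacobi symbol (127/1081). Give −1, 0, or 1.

-1

Reciprocity: 127 ≡ 3 and 1081 ≡ 1 (mod 4), so (127/1081) = +(1081/127).
Reduce top mod 127: now compute (65/127).
Reciprocity: 65 ≡ 1 and 127 ≡ 3 (mod 4), so (65/127) = +(127/65).
Reduce top mod 65: now compute (62/65).
Pull out 2: since 65 ≡ 1 (mod 8), (2/65) = +1.
Reciprocity: 31 ≡ 3 and 65 ≡ 1 (mod 4), so (31/65) = +(65/31).
Reduce top mod 31: now compute (3/31).
Reciprocity: 3 ≡ 3 and 31 ≡ 3 (mod 4), so (3/31) = −(31/3).
Reduce top mod 3: now compute (1/3).
Reached (1/3) = 1. Collecting the sign flips along the way, the symbol is -1.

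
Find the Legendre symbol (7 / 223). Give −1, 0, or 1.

1

Reciprocity: 7 ≡ 3 and 223 ≡ 3 (mod 4), so (7/223) = −(223/7).
Reduce top mod 7: now compute (6/7).
Pull out 2: since 7 ≡ 7 (mod 8), (2/7) = +1.
Reciprocity: 3 ≡ 3 and 7 ≡ 3 (mod 4), so (3/7) = −(7/3).
Reduce top mod 3: now compute (1/3).
Reached (1/3) = 1. Collecting the sign flips along the way, the symbol is +1.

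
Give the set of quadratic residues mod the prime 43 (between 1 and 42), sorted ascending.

1 4 6 9 10 11 13 14 15 16 17 21 23 24 25 31 35 36 38 40 41

Square k = 1,…,21 (k and 43−k give the same square):
1²=1, 2²=4, 3²=9, 4²=16, 5²=25, 6²=36, 7²≡6, 8²≡21, 9²≡38, 10²≡14, 11²≡35, 12²≡15, 13²≡40, 14²≡24, 15²≡10, 16²≡41, 17²≡31, 18²≡23, 19²≡17, 20²≡13, 21²≡11 (mod 43).
So the quadratic residues mod 43 are {1, 4, 6, 9, 10, 11, 13, 14, 15, 16, 17, 21, 23, 24, 25, 31, 35, 36, 38, 40, 41}.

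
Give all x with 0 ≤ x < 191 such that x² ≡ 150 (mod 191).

36, 155

Since 191 ≡ 3 (mod 4), a square root of 150 is 150^((191+1)/4) = 150^48 mod 191.
Repeated squaring: 150^2≡153, 150^4≡107, 150^8≡180, 150^16≡121, 150^32≡125 (mod 191).
150^48 = 150^(32+16) ≡ 36 (mod 191).
Check: 36² = 1296 ≡ 150 (mod 191). The two roots are 36 and 155.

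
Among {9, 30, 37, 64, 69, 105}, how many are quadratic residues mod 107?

(9/107) = +1 → QR.
(30/107) = +1 → QR.
(37/107) = +1 → QR.
(64/107) = +1 → QR.
(69/107) = +1 → QR.
(105/107) = +1 → QR.
Total quadratic residues among the 6: 6.

6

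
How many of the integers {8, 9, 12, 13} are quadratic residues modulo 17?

(8/17) = +1 → QR.
(9/17) = +1 → QR.
(12/17) = -1 → non-residue.
(13/17) = +1 → QR.
Total quadratic residues among the 4: 3.

3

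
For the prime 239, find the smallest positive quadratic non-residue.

(2/239) = +1, so 2 is a residue.
(3/239) = +1, so 3 is a residue.
(4/239) = +1, so 4 is a residue.
(5/239) = +1, so 5 is a residue.
(6/239) = +1, so 6 is a residue.
(7/239) = −1, so 7 is the smallest positive non-residue mod 239.

7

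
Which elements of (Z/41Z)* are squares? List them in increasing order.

Square k = 1,…,20 (k and 41−k give the same square):
1²=1, 2²=4, 3²=9, 4²=16, 5²=25, 6²=36, 7²≡8, 8²≡23, 9²≡40, 10²≡18, 11²≡39, 12²≡21, 13²≡5, 14²≡32, 15²≡20, 16²≡10, 17²≡2, 18²≡37, 19²≡33, 20²≡31 (mod 41).
So the quadratic residues mod 41 are {1, 2, 4, 5, 8, 9, 10, 16, 18, 20, 21, 23, 25, 31, 32, 33, 36, 37, 39, 40}.

1, 2, 4, 5, 8, 9, 10, 16, 18, 20, 21, 23, 25, 31, 32, 33, 36, 37, 39, 40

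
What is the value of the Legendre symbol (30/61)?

-1

Euler's criterion: (30/61) ≡ 30^30 (mod 61).
30^2 ≡ 46 (mod 61)
30^4 ≡ 42 (mod 61)
30^8 ≡ 56 (mod 61)
30^16 ≡ 25 (mod 61)
30^30 = 30^(16+8+4+2) ≡ 60 (mod 61).
Result is 60 ≡ −1, so (30/61) = −1.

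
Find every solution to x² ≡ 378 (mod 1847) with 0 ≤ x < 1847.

220, 1627

Since 1847 ≡ 3 (mod 4), a square root of 378 is 378^((1847+1)/4) = 378^462 mod 1847.
Repeated squaring: 378^2≡665, 378^4≡792, 378^8≡1131, 378^16≡1037, 378^32≡415, 378^64≡454, 378^128≡1099, 378^256≡1710 (mod 1847).
378^462 = 378^(256+128+64+8+4+2) ≡ 1627 (mod 1847).
Check: 1627² = 2647129 ≡ 378 (mod 1847). The two roots are 220 and 1627.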